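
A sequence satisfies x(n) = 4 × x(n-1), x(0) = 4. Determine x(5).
Computing step by step:
x(0) = 4
x(1) = 4 × 4 = 16
x(2) = 4 × 16 = 64
x(3) = 4 × 64 = 256
x(4) = 4 × 256 = 1024
x(5) = 4 × 1024 = 4096

4096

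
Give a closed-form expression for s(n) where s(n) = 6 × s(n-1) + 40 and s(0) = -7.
Recurrence: s(n) = 6 × s(n-1) + 40, initial: s(0) = -7.
Try s(n) = A·6ⁿ + C. Substituting: A·6ⁿ + C = 6(A·6ⁿ⁻¹ + C) + 40 = A·6ⁿ + 6C + 40, so C = 6C + 40, giving C = -8. Then s(0) = A - 8 = -7 gives A = 1.

s(n) = 6ⁿ - 8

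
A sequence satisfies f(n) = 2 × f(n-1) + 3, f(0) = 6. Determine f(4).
Computing step by step:
f(0) = 6
f(1) = 2 × 6 + 3 = 15
f(2) = 2 × 15 + 3 = 33
f(3) = 2 × 33 + 3 = 69
f(4) = 2 × 69 + 3 = 141

141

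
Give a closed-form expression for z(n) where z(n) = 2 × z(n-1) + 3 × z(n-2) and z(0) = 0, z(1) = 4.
Recurrence: z(n) = 2 × z(n-1) + 3 × z(n-2), initial: z(0) = 0, z(1) = 4.
Characteristic equation: r² - 2r - 3 = 0, which factors as (r - 3)(r + 1) = 0, so r = 3, -1. General solution z(n) = A·3ⁿ + B·(-1)ⁿ. From z(0) = 0: A + B = 0. From z(1) = 4: 3A - 1B = 4. Solving gives A = 1, B = -1.

z(n) = 3ⁿ - (-1)ⁿ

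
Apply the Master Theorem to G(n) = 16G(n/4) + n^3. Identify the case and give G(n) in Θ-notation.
Master Theorem template: G(n) = a·G(n/b) + f(n).
Here: a=16, b=4, f(n)=n^3
Compute log_b(a) = log_4(16) = 2.
f(n) = n^3 = Ω(n^(2+ε)) with ε = 1, and the regularity condition holds (a·f(n/b) = (a/b^3)·f(n) with a/b^3 = 4^-1 < 1). Case 3: G(n) = Θ(f(n)) = Θ(n^3).

Case 3: G(n) = Θ(n^3)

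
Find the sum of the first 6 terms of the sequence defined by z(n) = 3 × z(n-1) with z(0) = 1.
Computing the sequence terms: 1, 3, 9, 27, 81, 243
Adding these values together:

364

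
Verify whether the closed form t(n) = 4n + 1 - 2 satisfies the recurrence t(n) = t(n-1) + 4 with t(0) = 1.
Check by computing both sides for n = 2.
From the recurrence with t(0) = 1:
  t(0) = 1, t(1) = 5, t(2) = 9
  so the recurrence gives t(2) = 9.
From the proposed closed form t(n) = 4n + 1 - 2:
  t(2) = 7.
The recurrence gives 9 but the closed form gives 7, so the closed form does not satisfy the recurrence.

No, the closed form is incorrect.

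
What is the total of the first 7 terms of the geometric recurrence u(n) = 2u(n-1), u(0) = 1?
Computing the sequence terms: 1, 2, 4, 8, 16, 32, 64
Adding these values together:

127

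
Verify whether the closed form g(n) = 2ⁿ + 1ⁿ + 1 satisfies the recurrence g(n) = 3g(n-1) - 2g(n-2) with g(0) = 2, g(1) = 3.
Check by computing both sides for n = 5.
From the recurrence with g(0) = 2, g(1) = 3:
  g(0) = 2, g(1) = 3, g(2) = 5, g(3) = 9, g(4) = 17, g(5) = 33
  so the recurrence gives g(5) = 33.
From the proposed closed form g(n) = 2ⁿ + 1ⁿ + 1:
  g(5) = 34.
The recurrence gives 33 but the closed form gives 34, so the closed form does not satisfy the recurrence.

No, the closed form is incorrect.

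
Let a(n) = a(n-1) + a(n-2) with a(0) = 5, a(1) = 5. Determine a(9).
Computing the sequence terms:
5, 5, 10, 15, 25, 40, 65, 105, 170, 275

275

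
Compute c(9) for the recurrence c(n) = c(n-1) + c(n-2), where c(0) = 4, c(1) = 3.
Computing the sequence terms:
4, 3, 7, 10, 17, 27, 44, 71, 115, 186

186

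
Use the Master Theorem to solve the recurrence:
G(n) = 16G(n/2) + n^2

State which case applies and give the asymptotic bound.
Master Theorem template: G(n) = a·G(n/b) + f(n).
Here: a=16, b=2, f(n)=n^2
Compute log_b(a) = log_2(16) = 4.
f(n) = n^2 = O(n^(4-ε)) with ε = 2. Case 1: G(n) = Θ(n^log_b(a)) = Θ(n^4).

Case 1: G(n) = Θ(n^4)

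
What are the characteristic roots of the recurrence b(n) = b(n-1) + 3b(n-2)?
Substitute b(n) = rⁿ and divide through by rⁿ⁻²: r² - r - 3 = 0
Discriminant: 1² + 4·3 = 13, not a perfect square, so by the quadratic formula r = (1 ± √13)/2.
General solution: b(n) = A·r₁ⁿ + B·r₂ⁿ where r₁,r₂ = (1 ± √13)/2

Characteristic: r² - r - 3 = 0, Roots: r = (1 ± √13)/2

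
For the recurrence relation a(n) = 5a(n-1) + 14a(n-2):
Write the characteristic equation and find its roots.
Substitute a(n) = rⁿ and divide through by rⁿ⁻²: r² - 5r - 14 = 0
Factor: (r + 2)(r - 7) = 0, so r = -2, 7.
General solution: a(n) = A·(-2)ⁿ + B·7ⁿ

Characteristic: r² - 5r - 14 = 0, Roots: r = -2, 7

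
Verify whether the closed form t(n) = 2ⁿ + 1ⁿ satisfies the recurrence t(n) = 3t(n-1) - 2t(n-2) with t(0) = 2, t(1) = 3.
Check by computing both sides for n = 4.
From the recurrence with t(0) = 2, t(1) = 3:
  t(0) = 2, t(1) = 3, t(2) = 5, t(3) = 9, t(4) = 17
  so the recurrence gives t(4) = 17.
From the proposed closed form t(n) = 2ⁿ + 1ⁿ:
  t(4) = 17.
Both sides give 17 at n = 4, and the initial condition(s) match, so the closed form is consistent.

Yes, the closed form is correct.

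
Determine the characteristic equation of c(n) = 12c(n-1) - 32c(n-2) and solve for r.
Substitute c(n) = rⁿ and divide through by rⁿ⁻²: r² - 12r + 32 = 0
Factor: (r - 8)(r - 4) = 0, so r = 8, 4.
General solution: c(n) = A·8ⁿ + B·4ⁿ

Characteristic: r² - 12r + 32 = 0, Roots: r = 8, 4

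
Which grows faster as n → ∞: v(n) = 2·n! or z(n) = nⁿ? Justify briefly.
Comparing growth rates:
Growth-rate hierarchy: log n ≺ any polynomial ≺ any exponential cⁿ (c>1) ≺ n! ≺ nⁿ.
super-exponential nⁿ dominates factorial asymptotically.

z(n) grows faster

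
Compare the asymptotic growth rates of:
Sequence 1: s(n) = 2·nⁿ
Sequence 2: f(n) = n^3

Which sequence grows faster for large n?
Comparing growth rates:
Growth-rate hierarchy: log n ≺ any polynomial ≺ any exponential cⁿ (c>1) ≺ n! ≺ nⁿ.
super-exponential nⁿ dominates polynomial degree 3 asymptotically.

s(n) grows faster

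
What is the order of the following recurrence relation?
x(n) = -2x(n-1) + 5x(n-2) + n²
The order is the largest lag k for which x(n-k) appears. Here the deepest term is x(n-2) (the n² term is non-homogeneous and does not affect the order), so the order is 2.

Order 2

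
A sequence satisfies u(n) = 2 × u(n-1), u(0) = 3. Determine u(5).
Computing step by step:
u(0) = 3
u(1) = 2 × 3 = 6
u(2) = 2 × 6 = 12
u(3) = 2 × 12 = 24
u(4) = 2 × 24 = 48
u(5) = 2 × 48 = 96

96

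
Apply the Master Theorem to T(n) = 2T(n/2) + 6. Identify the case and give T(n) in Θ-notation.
Master Theorem template: T(n) = a·T(n/b) + f(n).
Here: a=2, b=2, f(n)=6
Compute log_b(a) = log_2(2) = 1.
f(n) = 6 = O(n^(1-ε)) with ε = 1. Case 1: T(n) = Θ(n^log_b(a)) = Θ(n).

Case 1: T(n) = Θ(n)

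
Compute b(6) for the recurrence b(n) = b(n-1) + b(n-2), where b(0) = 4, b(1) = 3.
Computing the sequence terms:
4, 3, 7, 10, 17, 27, 44

44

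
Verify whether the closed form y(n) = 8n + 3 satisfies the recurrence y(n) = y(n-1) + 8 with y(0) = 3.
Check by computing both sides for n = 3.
From the recurrence with y(0) = 3:
  y(0) = 3, y(1) = 11, y(2) = 19, y(3) = 27
  so the recurrence gives y(3) = 27.
From the proposed closed form y(n) = 8n + 3:
  y(3) = 27.
Both sides give 27 at n = 3, and the initial condition(s) match, so the closed form is consistent.

Yes, the closed form is correct.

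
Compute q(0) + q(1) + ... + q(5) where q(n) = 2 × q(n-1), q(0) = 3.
Computing the sequence terms: 3, 6, 12, 24, 48, 96
Adding these values together:

189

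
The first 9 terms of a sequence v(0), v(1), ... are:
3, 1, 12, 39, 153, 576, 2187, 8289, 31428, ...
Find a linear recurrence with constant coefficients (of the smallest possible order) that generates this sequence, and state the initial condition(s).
Look for the lowest-order linear relation among consecutive terms.
Observation: v(n) - 3·v(n-1) - (3)·v(n-2) = 0 holds for the shown terms, and no order-1 relation v(n) = α·v(n-1) + β fits.
Check at n=3: 3·12 + (3)·1 = 39. ✓

v(n) = 3v(n-1) + 3v(n-2), v(0) = 3, v(1) = 1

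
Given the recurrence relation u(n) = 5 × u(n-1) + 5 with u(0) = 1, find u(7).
Computing step by step:
u(0) = 1
u(1) = 5 × 1 + 5 = 10
u(2) = 5 × 10 + 5 = 55
u(3) = 5 × 55 + 5 = 280
u(4) = 5 × 280 + 5 = 1405
u(5) = 5 × 1405 + 5 = 7030
u(6) = 5 × 7030 + 5 = 35155
u(7) = 5 × 35155 + 5 = 175780

175780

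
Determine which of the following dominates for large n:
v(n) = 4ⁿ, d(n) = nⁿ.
Comparing growth rates:
Growth-rate hierarchy: log n ≺ any polynomial ≺ any exponential cⁿ (c>1) ≺ n! ≺ nⁿ.
super-exponential nⁿ dominates exponential base 4 asymptotically.

d(n) grows faster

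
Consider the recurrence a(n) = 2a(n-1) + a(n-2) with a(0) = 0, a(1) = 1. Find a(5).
Computing the sequence terms:
0, 1, 2, 5, 12, 29

29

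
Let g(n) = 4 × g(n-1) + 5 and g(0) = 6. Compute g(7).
Computing step by step:
g(0) = 6
g(1) = 4 × 6 + 5 = 29
g(2) = 4 × 29 + 5 = 121
g(3) = 4 × 121 + 5 = 489
g(4) = 4 × 489 + 5 = 1961
g(5) = 4 × 1961 + 5 = 7849
g(6) = 4 × 7849 + 5 = 31401
g(7) = 4 × 31401 + 5 = 125609

125609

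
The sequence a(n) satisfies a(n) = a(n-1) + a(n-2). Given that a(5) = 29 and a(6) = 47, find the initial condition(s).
Work backwards using a(k) = a(k+2) - a(k+1):
a(4) = a(6) - a(5) = 47 - 29 = 18
a(3) = a(5) - a(4) = 29 - 18 = 11
a(2) = a(4) - a(3) = 18 - 11 = 7
a(1) = a(3) - a(2) = 11 - 7 = 4
a(0) = a(2) - a(1) = 7 - 4 = 3

a(0) = 3, a(1) = 4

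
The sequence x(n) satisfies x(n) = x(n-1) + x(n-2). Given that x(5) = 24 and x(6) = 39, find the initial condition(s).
Work backwards using x(k) = x(k+2) - x(k+1):
x(4) = x(6) - x(5) = 39 - 24 = 15
x(3) = x(5) - x(4) = 24 - 15 = 9
x(2) = x(4) - x(3) = 15 - 9 = 6
x(1) = x(3) - x(2) = 9 - 6 = 3
x(0) = x(2) - x(1) = 6 - 3 = 3

x(0) = 3, x(1) = 3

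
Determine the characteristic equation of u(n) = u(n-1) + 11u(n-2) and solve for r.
Substitute u(n) = rⁿ and divide through by rⁿ⁻²: r² - r - 11 = 0
Discriminant: 1² + 4·11 = 45, not a perfect square, so by the quadratic formula r = (1 ± √45)/2.
General solution: u(n) = A·r₁ⁿ + B·r₂ⁿ where r₁,r₂ = (1 ± √45)/2

Characteristic: r² - r - 11 = 0, Roots: r = (1 ± √45)/2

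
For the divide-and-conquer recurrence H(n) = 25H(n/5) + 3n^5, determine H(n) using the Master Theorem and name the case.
Master Theorem template: H(n) = a·H(n/b) + f(n).
Here: a=25, b=5, f(n)=3n^5
Compute log_b(a) = log_5(25) = 2.
f(n) = 3n^5 = Ω(n^(2+ε)) with ε = 3, and the regularity condition holds (a·f(n/b) = (a/b^5)·f(n) with a/b^5 = 5^-3 < 1). Case 3: H(n) = Θ(f(n)) = Θ(n^5).

Case 3: H(n) = Θ(n^5)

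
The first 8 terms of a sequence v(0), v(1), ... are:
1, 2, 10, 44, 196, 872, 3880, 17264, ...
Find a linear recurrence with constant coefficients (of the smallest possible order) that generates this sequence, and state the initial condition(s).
Look for the lowest-order linear relation among consecutive terms.
Observation: v(n) - 4·v(n-1) - (2)·v(n-2) = 0 holds for the shown terms, and no order-1 relation v(n) = α·v(n-1) + β fits.
Check at n=3: 4·10 + (2)·2 = 44. ✓

v(n) = 4v(n-1) + 2v(n-2), v(0) = 1, v(1) = 2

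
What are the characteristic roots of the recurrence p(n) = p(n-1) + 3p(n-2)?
Substitute p(n) = rⁿ and divide through by rⁿ⁻²: r² - r - 3 = 0
Discriminant: 1² + 4·3 = 13, not a perfect square, so by the quadratic formula r = (1 ± √13)/2.
General solution: p(n) = A·r₁ⁿ + B·r₂ⁿ where r₁,r₂ = (1 ± √13)/2

Characteristic: r² - r - 3 = 0, Roots: r = (1 ± √13)/2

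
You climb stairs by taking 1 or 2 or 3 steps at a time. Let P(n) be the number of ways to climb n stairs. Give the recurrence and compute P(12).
Condition on the size of the last step (1 to 3): before it there were n-1, …, n-3 stairs climbed, and these cases are disjoint, so P(n) = P(n-1) + P(n-2) + P(n-3) (order-3 linear recurrence).
Initial conditions by direct count (compositions of i into parts ≤ 3): P(1) = 1; P(2) = 2; P(3) = 4.
Iterating the recurrence: P(4) = 7, P(5) = 13, P(6) = 24, P(7) = 44, P(8) = 81, P(9) = 149, P(10) = 274, P(11) = 504, P(12) = 927.

P(n) = P(n-1) + P(n-2) + P(n-3), P(1) = 1, P(2) = 2, P(3) = 4; P(12) = 927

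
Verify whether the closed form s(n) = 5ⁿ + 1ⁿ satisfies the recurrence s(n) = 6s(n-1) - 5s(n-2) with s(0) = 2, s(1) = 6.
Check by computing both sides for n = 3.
From the recurrence with s(0) = 2, s(1) = 6:
  s(0) = 2, s(1) = 6, s(2) = 26, s(3) = 126
  so the recurrence gives s(3) = 126.
From the proposed closed form s(n) = 5ⁿ + 1ⁿ:
  s(3) = 126.
Both sides give 126 at n = 3, and the initial condition(s) match, so the closed form is consistent.

Yes, the closed form is correct.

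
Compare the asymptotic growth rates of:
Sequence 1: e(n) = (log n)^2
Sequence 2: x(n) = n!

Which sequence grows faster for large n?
Comparing growth rates:
Growth-rate hierarchy: log n ≺ any polynomial ≺ any exponential cⁿ (c>1) ≺ n! ≺ nⁿ.
factorial dominates polylogarithmic (log n)^2 asymptotically.

x(n) grows faster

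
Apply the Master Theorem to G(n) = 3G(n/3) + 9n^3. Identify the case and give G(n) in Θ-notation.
Master Theorem template: G(n) = a·G(n/b) + f(n).
Here: a=3, b=3, f(n)=9n^3
Compute log_b(a) = log_3(3) = 1.
f(n) = 9n^3 = Ω(n^(1+ε)) with ε = 2, and the regularity condition holds (a·f(n/b) = (a/b^3)·f(n) with a/b^3 = 3^-2 < 1). Case 3: G(n) = Θ(f(n)) = Θ(n^3).

Case 3: G(n) = Θ(n^3)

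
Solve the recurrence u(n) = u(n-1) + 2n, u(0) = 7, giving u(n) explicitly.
Recurrence: u(n) = u(n-1) + 2n, initial: u(0) = 7.
Telescoping: u(n) = u(0) + 2·Σᵢ₌₁ⁿ i = 7 + 2·n(n+1)/2.

u(n) = 2·n(n+1)/2 + 7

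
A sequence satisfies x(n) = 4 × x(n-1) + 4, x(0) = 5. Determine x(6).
Computing step by step:
x(0) = 5
x(1) = 4 × 5 + 4 = 24
x(2) = 4 × 24 + 4 = 100
x(3) = 4 × 100 + 4 = 404
x(4) = 4 × 404 + 4 = 1620
x(5) = 4 × 1620 + 4 = 6484
x(6) = 4 × 6484 + 4 = 25940

25940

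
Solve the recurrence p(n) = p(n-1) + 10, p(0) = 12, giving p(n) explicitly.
Recurrence: p(n) = p(n-1) + 10, initial: p(0) = 12.
Each step adds 10, so p(n) = p(0) + 10n = 10n + 12.

p(n) = 10n + 12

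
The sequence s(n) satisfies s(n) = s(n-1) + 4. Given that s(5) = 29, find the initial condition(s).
s(5) = s(0) + 5·4, so s(0) = 29 - 20 = 9.

s(0) = 9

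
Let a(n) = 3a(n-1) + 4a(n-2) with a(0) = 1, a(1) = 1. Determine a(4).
Computing the sequence terms:
1, 1, 7, 25, 103

103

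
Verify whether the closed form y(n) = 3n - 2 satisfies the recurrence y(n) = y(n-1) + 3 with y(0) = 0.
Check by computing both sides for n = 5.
From the recurrence with y(0) = 0:
  y(0) = 0, y(1) = 3, y(2) = 6, y(3) = 9, y(4) = 12, y(5) = 15
  so the recurrence gives y(5) = 15.
From the proposed closed form y(n) = 3n - 2:
  y(5) = 13.
The recurrence gives 15 but the closed form gives 13, so the closed form does not satisfy the recurrence.

No, the closed form is incorrect.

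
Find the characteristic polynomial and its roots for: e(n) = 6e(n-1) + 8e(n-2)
Substitute e(n) = rⁿ and divide through by rⁿ⁻²: r² - 6r - 8 = 0
Discriminant: 6² + 4·8 = 68, not a perfect square, so by the quadratic formula r = (6 ± √68)/2.
General solution: e(n) = A·r₁ⁿ + B·r₂ⁿ where r₁,r₂ = (6 ± √68)/2

Characteristic: r² - 6r - 8 = 0, Roots: r = (6 ± √68)/2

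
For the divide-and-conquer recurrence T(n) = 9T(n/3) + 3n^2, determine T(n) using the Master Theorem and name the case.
Master Theorem template: T(n) = a·T(n/b) + f(n).
Here: a=9, b=3, f(n)=3n^2
Compute log_b(a) = log_3(9) = 2.
f(n) = 3n^2 = Θ(n^2). Case 2: T(n) = Θ(n^2 log n).

Case 2: T(n) = Θ(n^2 log n)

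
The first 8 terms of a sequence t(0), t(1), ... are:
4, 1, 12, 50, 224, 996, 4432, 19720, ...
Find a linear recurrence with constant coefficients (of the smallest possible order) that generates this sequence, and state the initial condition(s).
Look for the lowest-order linear relation among consecutive terms.
Observation: t(n) - 4·t(n-1) - (2)·t(n-2) = 0 holds for the shown terms, and no order-1 relation t(n) = α·t(n-1) + β fits.
Check at n=3: 4·12 + (2)·1 = 50. ✓

t(n) = 4t(n-1) + 2t(n-2), t(0) = 4, t(1) = 1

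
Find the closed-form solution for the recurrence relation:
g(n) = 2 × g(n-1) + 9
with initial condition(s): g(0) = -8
Recurrence: g(n) = 2 × g(n-1) + 9, initial: g(0) = -8.
Try g(n) = A·2ⁿ + C. Substituting: A·2ⁿ + C = 2(A·2ⁿ⁻¹ + C) + 9 = A·2ⁿ + 2C + 9, so C = 2C + 9, giving C = -9. Then g(0) = A - 9 = -8 gives A = 1.

g(n) = 2ⁿ - 9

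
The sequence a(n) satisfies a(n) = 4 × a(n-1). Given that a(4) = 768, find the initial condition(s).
In general a(n) = 4ⁿ · a(0). At n = 4: a(0) = a(4) / 4^4 = 768 / 256 = 3.

a(0) = 3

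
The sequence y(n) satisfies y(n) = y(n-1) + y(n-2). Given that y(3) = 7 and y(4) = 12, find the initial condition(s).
Work backwards using y(k) = y(k+2) - y(k+1):
y(2) = y(4) - y(3) = 12 - 7 = 5
y(1) = y(3) - y(2) = 7 - 5 = 2
y(0) = y(2) - y(1) = 5 - 2 = 3

y(0) = 3, y(1) = 2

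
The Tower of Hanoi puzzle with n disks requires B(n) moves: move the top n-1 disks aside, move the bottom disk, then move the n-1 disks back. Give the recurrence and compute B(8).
Moving n disks = move the top n-1 disks aside (B(n-1) moves) + move the largest disk (1 move) + move the n-1 disks back on top (B(n-1) moves), so B(n) = 2B(n-1) + 1, with B(1) = 1 (a single disk takes one move).
First terms: 1, 3, 7, 15, 31, 63, … — each is one less than a power of 2. Indeed B(n) + 1 = 2(B(n-1) + 1) with B(1) + 1 = 2, so B(n) + 1 = 2ⁿ and B(n) = 2ⁿ - 1.
Hence B(8) = 2^8 - 1 = 256 - 1 = 255.

B(n) = 2B(n-1) + 1, B(1) = 1; B(8) = 255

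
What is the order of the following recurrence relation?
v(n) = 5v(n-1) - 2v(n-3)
The order is the largest lag k for which v(n-k) appears. Here the deepest term is v(n-3), so the order is 3.

Order 3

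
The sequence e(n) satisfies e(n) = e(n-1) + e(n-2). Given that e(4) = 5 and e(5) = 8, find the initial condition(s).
Work backwards using e(k) = e(k+2) - e(k+1):
e(3) = e(5) - e(4) = 8 - 5 = 3
e(2) = e(4) - e(3) = 5 - 3 = 2
e(1) = e(3) - e(2) = 3 - 2 = 1
e(0) = e(2) - e(1) = 2 - 1 = 1

e(0) = 1, e(1) = 1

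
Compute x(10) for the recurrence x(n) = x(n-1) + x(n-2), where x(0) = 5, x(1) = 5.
Computing the sequence terms:
5, 5, 10, 15, 25, 40, 65, 105, 170, 275, 445

445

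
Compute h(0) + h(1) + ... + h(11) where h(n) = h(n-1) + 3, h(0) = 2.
Computing the sequence terms: 2, 5, 8, 11, 14, 17, 20, 23, 26, 29, 32, 35
Adding these values together:

222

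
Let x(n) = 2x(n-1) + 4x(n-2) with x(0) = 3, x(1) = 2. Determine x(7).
Computing the sequence terms:
3, 2, 16, 40, 144, 448, 1472, 4736

4736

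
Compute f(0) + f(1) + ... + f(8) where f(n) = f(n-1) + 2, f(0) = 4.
Computing the sequence terms: 4, 6, 8, 10, 12, 14, 16, 18, 20
Adding these values together:

108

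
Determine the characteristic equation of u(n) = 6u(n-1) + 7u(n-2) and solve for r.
Substitute u(n) = rⁿ and divide through by rⁿ⁻²: r² - 6r - 7 = 0
Factor: (r + 1)(r - 7) = 0, so r = -1, 7.
General solution: u(n) = A·(-1)ⁿ + B·7ⁿ

Characteristic: r² - 6r - 7 = 0, Roots: r = -1, 7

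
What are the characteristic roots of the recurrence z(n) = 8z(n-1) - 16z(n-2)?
Substitute z(n) = rⁿ and divide through by rⁿ⁻²: r² - 8r + 16 = 0
Factor: (r - 4)² = 0, so r = 4 (double root).
General solution: z(n) = (A + Bn)·4ⁿ

Characteristic: r² - 8r + 16 = 0, Roots: r = 4 (double root)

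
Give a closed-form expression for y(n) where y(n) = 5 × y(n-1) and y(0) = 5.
Recurrence: y(n) = 5 × y(n-1), initial: y(0) = 5.
Each term is 5 times the previous, so this is geometric with ratio 5. After n steps: y(n) = y(0)·5ⁿ = 5·5ⁿ.

y(n) = 5·5ⁿ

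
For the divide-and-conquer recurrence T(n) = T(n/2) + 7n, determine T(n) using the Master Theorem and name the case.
Master Theorem template: T(n) = a·T(n/b) + f(n).
Here: a=1, b=2, f(n)=7n
Compute log_b(a) = log_2(1) = 0.
f(n) = 7n = Ω(n^(0+ε)) with ε = 1, and the regularity condition holds (a·f(n/b) = (a/b^1)·f(n) with a/b^1 = 2^-1 < 1). Case 3: T(n) = Θ(f(n)) = Θ(n).

Case 3: T(n) = Θ(n)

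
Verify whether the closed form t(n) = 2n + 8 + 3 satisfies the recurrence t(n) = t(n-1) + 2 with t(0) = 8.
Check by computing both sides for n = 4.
From the recurrence with t(0) = 8:
  t(0) = 8, t(1) = 10, t(2) = 12, t(3) = 14, t(4) = 16
  so the recurrence gives t(4) = 16.
From the proposed closed form t(n) = 2n + 8 + 3:
  t(4) = 19.
The recurrence gives 16 but the closed form gives 19, so the closed form does not satisfy the recurrence.

No, the closed form is incorrect.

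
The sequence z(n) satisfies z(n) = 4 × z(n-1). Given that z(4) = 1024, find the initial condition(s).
In general z(n) = 4ⁿ · z(0). At n = 4: z(0) = z(4) / 4^4 = 1024 / 256 = 4.

z(0) = 4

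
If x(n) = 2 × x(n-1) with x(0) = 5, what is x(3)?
Computing step by step:
x(0) = 5
x(1) = 2 × 5 = 10
x(2) = 2 × 10 = 20
x(3) = 2 × 20 = 40

40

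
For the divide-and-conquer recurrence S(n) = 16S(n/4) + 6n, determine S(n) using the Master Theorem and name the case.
Master Theorem template: S(n) = a·S(n/b) + f(n).
Here: a=16, b=4, f(n)=6n
Compute log_b(a) = log_4(16) = 2.
f(n) = 6n = O(n^(2-ε)) with ε = 1. Case 1: S(n) = Θ(n^log_b(a)) = Θ(n^2).

Case 1: S(n) = Θ(n^2)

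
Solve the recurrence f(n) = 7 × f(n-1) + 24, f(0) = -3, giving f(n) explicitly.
Recurrence: f(n) = 7 × f(n-1) + 24, initial: f(0) = -3.
Try f(n) = A·7ⁿ + C. Substituting: A·7ⁿ + C = 7(A·7ⁿ⁻¹ + C) + 24 = A·7ⁿ + 7C + 24, so C = 7C + 24, giving C = -4. Then f(0) = A - 4 = -3 gives A = 1.

f(n) = 7ⁿ - 4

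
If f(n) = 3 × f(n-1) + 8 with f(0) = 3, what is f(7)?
Computing step by step:
f(0) = 3
f(1) = 3 × 3 + 8 = 17
f(2) = 3 × 17 + 8 = 59
f(3) = 3 × 59 + 8 = 185
f(4) = 3 × 185 + 8 = 563
f(5) = 3 × 563 + 8 = 1697
f(6) = 3 × 1697 + 8 = 5099
f(7) = 3 × 5099 + 8 = 15305

15305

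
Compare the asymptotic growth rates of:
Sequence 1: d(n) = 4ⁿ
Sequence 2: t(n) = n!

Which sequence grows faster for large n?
Comparing growth rates:
Growth-rate hierarchy: log n ≺ any polynomial ≺ any exponential cⁿ (c>1) ≺ n! ≺ nⁿ.
factorial dominates exponential base 4 asymptotically.

t(n) grows faster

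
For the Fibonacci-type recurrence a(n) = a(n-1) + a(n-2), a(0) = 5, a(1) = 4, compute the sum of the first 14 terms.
Computing the sequence terms: 5, 4, 9, 13, 22, 35, 57, 92, 149, 241, 390, 631, 1021, 1652
Adding these values together:

4321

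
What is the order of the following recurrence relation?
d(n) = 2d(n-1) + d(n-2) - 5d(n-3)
The order is the largest lag k for which d(n-k) appears. Here the deepest term is d(n-3), so the order is 3.

Order 3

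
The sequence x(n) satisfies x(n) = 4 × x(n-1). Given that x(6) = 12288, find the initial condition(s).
In general x(n) = 4ⁿ · x(0). At n = 6: x(0) = x(6) / 4^6 = 12288 / 4096 = 3.

x(0) = 3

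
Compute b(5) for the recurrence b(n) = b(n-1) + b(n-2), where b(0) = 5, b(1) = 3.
Computing the sequence terms:
5, 3, 8, 11, 19, 30

30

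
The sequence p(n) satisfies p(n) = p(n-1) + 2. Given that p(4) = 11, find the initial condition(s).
p(4) = p(0) + 4·2, so p(0) = 11 - 8 = 3.

p(0) = 3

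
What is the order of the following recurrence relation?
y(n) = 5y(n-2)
The order is the largest lag k for which y(n-k) appears. Here the deepest term is y(n-2), so the order is 2.

Order 2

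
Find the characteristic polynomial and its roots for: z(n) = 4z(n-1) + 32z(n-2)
Substitute z(n) = rⁿ and divide through by rⁿ⁻²: r² - 4r - 32 = 0
Factor: (r - 8)(r + 4) = 0, so r = 8, -4.
General solution: z(n) = A·8ⁿ + B·(-4)ⁿ

Characteristic: r² - 4r - 32 = 0, Roots: r = 8, -4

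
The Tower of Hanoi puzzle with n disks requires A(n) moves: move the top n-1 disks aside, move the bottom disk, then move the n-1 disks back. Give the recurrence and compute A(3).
Moving n disks = move the top n-1 disks aside (A(n-1) moves) + move the largest disk (1 move) + move the n-1 disks back on top (A(n-1) moves), so A(n) = 2A(n-1) + 1, with A(1) = 1 (a single disk takes one move).
First terms: 1, 3, 7, … — each is one less than a power of 2. Indeed A(n) + 1 = 2(A(n-1) + 1) with A(1) + 1 = 2, so A(n) + 1 = 2ⁿ and A(n) = 2ⁿ - 1.
Hence A(3) = 2^3 - 1 = 8 - 1 = 7.

A(n) = 2A(n-1) + 1, A(1) = 1; A(3) = 7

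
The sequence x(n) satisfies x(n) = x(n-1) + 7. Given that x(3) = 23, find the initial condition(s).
x(3) = x(0) + 3·7, so x(0) = 23 - 21 = 2.

x(0) = 2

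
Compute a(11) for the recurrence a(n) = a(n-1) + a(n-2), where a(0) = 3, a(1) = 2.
Computing the sequence terms:
3, 2, 5, 7, 12, 19, 31, 50, 81, 131, 212, 343

343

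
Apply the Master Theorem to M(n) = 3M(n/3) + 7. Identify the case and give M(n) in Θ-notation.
Master Theorem template: M(n) = a·M(n/b) + f(n).
Here: a=3, b=3, f(n)=7
Compute log_b(a) = log_3(3) = 1.
f(n) = 7 = O(n^(1-ε)) with ε = 1. Case 1: M(n) = Θ(n^log_b(a)) = Θ(n).

Case 1: M(n) = Θ(n)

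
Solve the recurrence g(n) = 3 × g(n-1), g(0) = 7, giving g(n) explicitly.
Recurrence: g(n) = 3 × g(n-1), initial: g(0) = 7.
Each term is 3 times the previous, so this is geometric with ratio 3. After n steps: g(n) = g(0)·3ⁿ = 7·3ⁿ.

g(n) = 7·3ⁿ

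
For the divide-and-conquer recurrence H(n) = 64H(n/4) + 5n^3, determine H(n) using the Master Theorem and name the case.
Master Theorem template: H(n) = a·H(n/b) + f(n).
Here: a=64, b=4, f(n)=5n^3
Compute log_b(a) = log_4(64) = 3.
f(n) = 5n^3 = Θ(n^3). Case 2: H(n) = Θ(n^3 log n).

Case 2: H(n) = Θ(n^3 log n)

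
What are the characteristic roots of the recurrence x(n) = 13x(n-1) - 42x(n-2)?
Substitute x(n) = rⁿ and divide through by rⁿ⁻²: r² - 13r + 42 = 0
Factor: (r - 6)(r - 7) = 0, so r = 6, 7.
General solution: x(n) = A·6ⁿ + B·7ⁿ

Characteristic: r² - 13r + 42 = 0, Roots: r = 6, 7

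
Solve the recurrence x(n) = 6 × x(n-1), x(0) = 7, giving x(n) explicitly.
Recurrence: x(n) = 6 × x(n-1), initial: x(0) = 7.
Each term is 6 times the previous, so this is geometric with ratio 6. After n steps: x(n) = x(0)·6ⁿ = 7·6ⁿ.

x(n) = 7·6ⁿ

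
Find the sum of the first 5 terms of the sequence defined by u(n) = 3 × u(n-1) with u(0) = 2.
Computing the sequence terms: 2, 6, 18, 54, 162
Adding these values together:

242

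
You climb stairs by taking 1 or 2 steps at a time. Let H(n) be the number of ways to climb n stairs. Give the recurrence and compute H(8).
Condition on the size of the last step (1 to 2): before it there were n-1, …, n-2 stairs climbed, and these cases are disjoint, so H(n) = H(n-1) + H(n-2) (Fibonacci-type sequence).
Initial conditions by direct count (compositions of i into parts ≤ 2): H(1) = 1; H(2) = 2.
Iterating the recurrence: H(3) = 3, H(4) = 5, H(5) = 8, H(6) = 13, H(7) = 21, H(8) = 34.

H(n) = H(n-1) + H(n-2), H(1) = 1, H(2) = 2; H(8) = 34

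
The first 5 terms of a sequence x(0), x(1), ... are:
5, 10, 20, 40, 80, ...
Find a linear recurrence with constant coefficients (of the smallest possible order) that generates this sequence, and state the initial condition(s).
Look for the lowest-order linear relation among consecutive terms.
Observation: each term is 2× the previous.
Check at n=2: 2·10 = 20. ✓

x(n) = 2 × x(n-1), x(0) = 5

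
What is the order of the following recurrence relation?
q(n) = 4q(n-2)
The order is the largest lag k for which q(n-k) appears. Here the deepest term is q(n-2), so the order is 2.

Order 2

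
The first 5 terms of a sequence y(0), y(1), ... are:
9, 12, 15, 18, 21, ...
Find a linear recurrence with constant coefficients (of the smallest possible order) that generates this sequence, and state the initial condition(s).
Look for the lowest-order linear relation among consecutive terms.
Observation: consecutive differences are constant (= 3).
Check at n=2: 1·12 + 3 = 15. ✓

y(n) = y(n-1) + 3, y(0) = 9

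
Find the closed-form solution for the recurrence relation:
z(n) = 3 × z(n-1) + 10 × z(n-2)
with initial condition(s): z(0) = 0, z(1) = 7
Recurrence: z(n) = 3 × z(n-1) + 10 × z(n-2), initial: z(0) = 0, z(1) = 7.
Characteristic equation: r² - 3r - 10 = 0, which factors as (r - 5)(r + 2) = 0, so r = 5, -2. General solution z(n) = A·5ⁿ + B·(-2)ⁿ. From z(0) = 0: A + B = 0. From z(1) = 7: 5A - 2B = 7. Solving gives A = 1, B = -1.

z(n) = 5ⁿ - (-2)ⁿ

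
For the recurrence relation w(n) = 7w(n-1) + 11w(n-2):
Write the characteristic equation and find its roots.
Substitute w(n) = rⁿ and divide through by rⁿ⁻²: r² - 7r - 11 = 0
Discriminant: 7² + 4·11 = 93, not a perfect square, so by the quadratic formula r = (7 ± √93)/2.
General solution: w(n) = A·r₁ⁿ + B·r₂ⁿ where r₁,r₂ = (7 ± √93)/2

Characteristic: r² - 7r - 11 = 0, Roots: r = (7 ± √93)/2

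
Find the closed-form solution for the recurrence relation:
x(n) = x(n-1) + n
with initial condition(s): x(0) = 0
Recurrence: x(n) = x(n-1) + n, initial: x(0) = 0.
Telescoping: x(n) = x(0) + Σᵢ₌₁ⁿ i = 0 + n(n+1)/2.

x(n) = n(n+1)/2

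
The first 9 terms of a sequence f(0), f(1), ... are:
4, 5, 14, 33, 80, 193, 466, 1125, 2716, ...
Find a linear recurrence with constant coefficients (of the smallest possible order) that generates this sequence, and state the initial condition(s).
Look for the lowest-order linear relation among consecutive terms.
Observation: f(n) - 2·f(n-1) - (1)·f(n-2) = 0 holds for the shown terms, and no order-1 relation f(n) = α·f(n-1) + β fits.
Check at n=3: 2·14 + (1)·5 = 33. ✓

f(n) = 2f(n-1) + f(n-2), f(0) = 4, f(1) = 5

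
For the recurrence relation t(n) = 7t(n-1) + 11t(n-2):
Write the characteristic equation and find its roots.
Substitute t(n) = rⁿ and divide through by rⁿ⁻²: r² - 7r - 11 = 0
Discriminant: 7² + 4·11 = 93, not a perfect square, so by the quadratic formula r = (7 ± √93)/2.
General solution: t(n) = A·r₁ⁿ + B·r₂ⁿ where r₁,r₂ = (7 ± √93)/2

Characteristic: r² - 7r - 11 = 0, Roots: r = (7 ± √93)/2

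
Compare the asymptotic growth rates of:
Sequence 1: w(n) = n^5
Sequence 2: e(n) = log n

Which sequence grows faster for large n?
Comparing growth rates:
Growth-rate hierarchy: log n ≺ any polynomial ≺ any exponential cⁿ (c>1) ≺ n! ≺ nⁿ.
polynomial degree 5 dominates logarithmic asymptotically.

w(n) grows faster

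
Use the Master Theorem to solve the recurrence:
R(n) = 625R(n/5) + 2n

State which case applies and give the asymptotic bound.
Master Theorem template: R(n) = a·R(n/b) + f(n).
Here: a=625, b=5, f(n)=2n
Compute log_b(a) = log_5(625) = 4.
f(n) = 2n = O(n^(4-ε)) with ε = 3. Case 1: R(n) = Θ(n^log_b(a)) = Θ(n^4).

Case 1: R(n) = Θ(n^4)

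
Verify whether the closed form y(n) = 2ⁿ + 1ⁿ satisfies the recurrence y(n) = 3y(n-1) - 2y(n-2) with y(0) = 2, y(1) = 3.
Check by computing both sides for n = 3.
From the recurrence with y(0) = 2, y(1) = 3:
  y(0) = 2, y(1) = 3, y(2) = 5, y(3) = 9
  so the recurrence gives y(3) = 9.
From the proposed closed form y(n) = 2ⁿ + 1ⁿ:
  y(3) = 9.
Both sides give 9 at n = 3, and the initial condition(s) match, so the closed form is consistent.

Yes, the closed form is correct.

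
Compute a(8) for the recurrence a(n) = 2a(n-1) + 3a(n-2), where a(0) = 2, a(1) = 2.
Computing the sequence terms:
2, 2, 10, 26, 82, 242, 730, 2186, 6562

6562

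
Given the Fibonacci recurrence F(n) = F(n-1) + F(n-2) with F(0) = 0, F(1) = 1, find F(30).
Computing the sequence terms:
0, 1, 1, 2, 3, 5, 8, 13, 21, 34, 55, 89, 144, 233, 377, 610, 987, 1597, 2584, 4181, 6765, 10946, 17711, 28657, 46368, 75025, 121393, 196418, 317811, 514229, 832040

832040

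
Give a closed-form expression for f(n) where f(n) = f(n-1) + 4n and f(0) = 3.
Recurrence: f(n) = f(n-1) + 4n, initial: f(0) = 3.
Telescoping: f(n) = f(0) + 4·Σᵢ₌₁ⁿ i = 3 + 4·n(n+1)/2.

f(n) = 4·n(n+1)/2 + 3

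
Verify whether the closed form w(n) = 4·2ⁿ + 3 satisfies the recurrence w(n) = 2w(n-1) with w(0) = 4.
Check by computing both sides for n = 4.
From the recurrence with w(0) = 4:
  w(0) = 4, w(1) = 8, w(2) = 16, w(3) = 32, w(4) = 64
  so the recurrence gives w(4) = 64.
From the proposed closed form w(n) = 4·2ⁿ + 3:
  w(4) = 67.
The recurrence gives 64 but the closed form gives 67, so the closed form does not satisfy the recurrence.

No, the closed form is incorrect.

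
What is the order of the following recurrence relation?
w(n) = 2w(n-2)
The order is the largest lag k for which w(n-k) appears. Here the deepest term is w(n-2), so the order is 2.

Order 2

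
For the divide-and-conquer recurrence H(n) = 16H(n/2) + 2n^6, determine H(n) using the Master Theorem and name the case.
Master Theorem template: H(n) = a·H(n/b) + f(n).
Here: a=16, b=2, f(n)=2n^6
Compute log_b(a) = log_2(16) = 4.
f(n) = 2n^6 = Ω(n^(4+ε)) with ε = 2, and the regularity condition holds (a·f(n/b) = (a/b^6)·f(n) with a/b^6 = 2^-2 < 1). Case 3: H(n) = Θ(f(n)) = Θ(n^6).

Case 3: H(n) = Θ(n^6)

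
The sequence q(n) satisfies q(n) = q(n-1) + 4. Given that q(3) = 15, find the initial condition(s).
q(3) = q(0) + 3·4, so q(0) = 15 - 12 = 3.

q(0) = 3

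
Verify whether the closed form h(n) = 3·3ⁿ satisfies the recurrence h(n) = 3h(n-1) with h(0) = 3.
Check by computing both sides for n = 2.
From the recurrence with h(0) = 3:
  h(0) = 3, h(1) = 9, h(2) = 27
  so the recurrence gives h(2) = 27.
From the proposed closed form h(n) = 3·3ⁿ:
  h(2) = 27.
Both sides give 27 at n = 2, and the initial condition(s) match, so the closed form is consistent.

Yes, the closed form is correct.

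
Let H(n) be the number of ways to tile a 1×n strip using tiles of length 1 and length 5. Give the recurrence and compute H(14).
Condition on the last tile: it has length 1 (leaving a 1×(n-1) strip) or length 5 (leaving a 1×(n-5) strip), so H(n) = H(n-1) + H(n-5) (order-5 linear recurrence).
For 0 ≤ i < 5 only unit tiles fit, so H(i) = 1.
Iterating the recurrence: H(5) = 2, H(6) = 3, H(7) = 4, H(8) = 5, H(9) = 6, H(10) = 8, H(11) = 11, H(12) = 15, H(13) = 20, H(14) = 26.

H(n) = H(n-1) + H(n-5), with H(i) = 1 for 0 ≤ i < 5; H(14) = 26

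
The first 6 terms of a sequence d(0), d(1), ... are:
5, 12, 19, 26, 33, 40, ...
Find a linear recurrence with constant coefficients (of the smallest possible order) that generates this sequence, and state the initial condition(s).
Look for the lowest-order linear relation among consecutive terms.
Observation: consecutive differences are constant (= 7).
Check at n=2: 1·12 + 7 = 19. ✓

d(n) = d(n-1) + 7, d(0) = 5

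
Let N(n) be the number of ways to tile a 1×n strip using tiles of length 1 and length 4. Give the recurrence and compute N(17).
Condition on the last tile: it has length 1 (leaving a 1×(n-1) strip) or length 4 (leaving a 1×(n-4) strip), so N(n) = N(n-1) + N(n-4) (order-4 linear recurrence).
For 0 ≤ i < 4 only unit tiles fit, so N(i) = 1.
Iterating the recurrence: N(4) = 2, N(5) = 3, N(6) = 4, N(7) = 5, N(8) = 7, N(9) = 10, N(10) = 14, N(11) = 19, N(12) = 26, N(13) = 36, N(14) = 50, N(15) = 69, N(16) = 95, N(17) = 131.

N(n) = N(n-1) + N(n-4), with N(i) = 1 for 0 ≤ i < 4; N(17) = 131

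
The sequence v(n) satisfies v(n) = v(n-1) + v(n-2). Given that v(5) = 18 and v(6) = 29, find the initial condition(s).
Work backwards using v(k) = v(k+2) - v(k+1):
v(4) = v(6) - v(5) = 29 - 18 = 11
v(3) = v(5) - v(4) = 18 - 11 = 7
v(2) = v(4) - v(3) = 11 - 7 = 4
v(1) = v(3) - v(2) = 7 - 4 = 3
v(0) = v(2) - v(1) = 4 - 3 = 1

v(0) = 1, v(1) = 3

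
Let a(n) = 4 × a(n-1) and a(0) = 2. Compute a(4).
Computing step by step:
a(0) = 2
a(1) = 4 × 2 = 8
a(2) = 4 × 8 = 32
a(3) = 4 × 32 = 128
a(4) = 4 × 128 = 512

512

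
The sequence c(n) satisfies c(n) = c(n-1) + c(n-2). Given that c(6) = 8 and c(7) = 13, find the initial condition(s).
Work backwards using c(k) = c(k+2) - c(k+1):
c(5) = c(7) - c(6) = 13 - 8 = 5
c(4) = c(6) - c(5) = 8 - 5 = 3
c(3) = c(5) - c(4) = 5 - 3 = 2
c(2) = c(4) - c(3) = 3 - 2 = 1
c(1) = c(3) - c(2) = 2 - 1 = 1
c(0) = c(2) - c(1) = 1 - 1 = 0

c(0) = 0, c(1) = 1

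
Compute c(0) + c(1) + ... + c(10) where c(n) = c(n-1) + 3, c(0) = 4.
Computing the sequence terms: 4, 7, 10, 13, 16, 19, 22, 25, 28, 31, 34
Adding these values together:

209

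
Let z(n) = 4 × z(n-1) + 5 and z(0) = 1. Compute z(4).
Computing step by step:
z(0) = 1
z(1) = 4 × 1 + 5 = 9
z(2) = 4 × 9 + 5 = 41
z(3) = 4 × 41 + 5 = 169
z(4) = 4 × 169 + 5 = 681

681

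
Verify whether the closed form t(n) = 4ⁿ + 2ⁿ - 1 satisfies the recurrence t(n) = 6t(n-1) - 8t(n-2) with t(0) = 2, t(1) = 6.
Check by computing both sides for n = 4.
From the recurrence with t(0) = 2, t(1) = 6:
  t(0) = 2, t(1) = 6, t(2) = 20, t(3) = 72, t(4) = 272
  so the recurrence gives t(4) = 272.
From the proposed closed form t(n) = 4ⁿ + 2ⁿ - 1:
  t(4) = 271.
The recurrence gives 272 but the closed form gives 271, so the closed form does not satisfy the recurrence.

No, the closed form is incorrect.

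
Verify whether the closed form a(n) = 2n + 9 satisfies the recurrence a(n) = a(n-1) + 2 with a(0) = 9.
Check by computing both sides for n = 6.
From the recurrence with a(0) = 9:
  a(0) = 9, a(1) = 11, a(2) = 13, a(3) = 15, a(4) = 17, a(5) = 19, a(6) = 21
  so the recurrence gives a(6) = 21.
From the proposed closed form a(n) = 2n + 9:
  a(6) = 21.
Both sides give 21 at n = 6, and the initial condition(s) match, so the closed form is consistent.

Yes, the closed form is correct.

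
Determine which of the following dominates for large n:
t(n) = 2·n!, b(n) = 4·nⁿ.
Comparing growth rates:
Growth-rate hierarchy: log n ≺ any polynomial ≺ any exponential cⁿ (c>1) ≺ n! ≺ nⁿ.
super-exponential nⁿ dominates factorial asymptotically.

b(n) grows faster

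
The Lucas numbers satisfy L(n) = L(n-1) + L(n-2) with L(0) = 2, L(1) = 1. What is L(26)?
Computing the sequence terms:
2, 1, 3, 4, 7, 11, 18, 29, 47, 76, 123, 199, 322, 521, 843, 1364, 2207, 3571, 5778, 9349, 15127, 24476, 39603, 64079, 103682, 167761, 271443

271443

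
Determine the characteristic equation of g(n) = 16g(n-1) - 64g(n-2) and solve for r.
Substitute g(n) = rⁿ and divide through by rⁿ⁻²: r² - 16r + 64 = 0
Factor: (r - 8)² = 0, so r = 8 (double root).
General solution: g(n) = (A + Bn)·8ⁿ

Characteristic: r² - 16r + 64 = 0, Roots: r = 8 (double root)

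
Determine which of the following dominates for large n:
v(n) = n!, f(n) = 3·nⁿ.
Comparing growth rates:
Growth-rate hierarchy: log n ≺ any polynomial ≺ any exponential cⁿ (c>1) ≺ n! ≺ nⁿ.
super-exponential nⁿ dominates factorial asymptotically.

f(n) grows faster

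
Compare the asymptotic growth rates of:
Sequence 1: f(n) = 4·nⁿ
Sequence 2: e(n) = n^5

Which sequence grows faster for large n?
Comparing growth rates:
Growth-rate hierarchy: log n ≺ any polynomial ≺ any exponential cⁿ (c>1) ≺ n! ≺ nⁿ.
super-exponential nⁿ dominates polynomial degree 5 asymptotically.

f(n) grows faster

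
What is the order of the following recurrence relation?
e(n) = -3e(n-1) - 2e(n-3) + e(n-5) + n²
The order is the largest lag k for which e(n-k) appears. Here the deepest term is e(n-5) (the n² term is non-homogeneous and does not affect the order), so the order is 5.

Order 5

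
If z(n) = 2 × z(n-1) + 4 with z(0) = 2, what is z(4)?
Computing step by step:
z(0) = 2
z(1) = 2 × 2 + 4 = 8
z(2) = 2 × 8 + 4 = 20
z(3) = 2 × 20 + 4 = 44
z(4) = 2 × 44 + 4 = 92

92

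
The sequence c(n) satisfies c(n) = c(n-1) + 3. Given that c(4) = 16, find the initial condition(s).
c(4) = c(0) + 4·3, so c(0) = 16 - 12 = 4.

c(0) = 4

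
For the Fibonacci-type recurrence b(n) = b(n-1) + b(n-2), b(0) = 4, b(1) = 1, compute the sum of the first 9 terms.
Computing the sequence terms: 4, 1, 5, 6, 11, 17, 28, 45, 73
Adding these values together:

190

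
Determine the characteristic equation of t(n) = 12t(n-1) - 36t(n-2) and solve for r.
Substitute t(n) = rⁿ and divide through by rⁿ⁻²: r² - 12r + 36 = 0
Factor: (r - 6)² = 0, so r = 6 (double root).
General solution: t(n) = (A + Bn)·6ⁿ

Characteristic: r² - 12r + 36 = 0, Roots: r = 6 (double root)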